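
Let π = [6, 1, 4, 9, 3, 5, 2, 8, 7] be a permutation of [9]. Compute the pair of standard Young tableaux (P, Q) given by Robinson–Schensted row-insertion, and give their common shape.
P = [1, 2, 5, 7] / [3, 8] / [4, 9] / [6];  Q = [1, 3, 4, 8] / [2, 6] / [5, 9] / [7];  common shape = (4, 2, 2, 1)

Row-insert the values π_1, π_2, … into P one at a time, bumping the leftmost entry strictly greater than the inserted value down to the next row. The recording tableau Q records, in position (i, j), the step at which that cell was added to P.
  Insert 6 (step 1): P = [6];  Q = [1]
  Insert 1 (step 2): P = [1] / [6];  Q = [1] / [2]
  Insert 4 (step 3): P = [1, 4] / [6];  Q = [1, 3] / [2]
  Insert 9 (step 4): P = [1, 4, 9] / [6];  Q = [1, 3, 4] / [2]
  Insert 3 (step 5): P = [1, 3, 9] / [4] / [6];  Q = [1, 3, 4] / [2] / [5]
  Insert 5 (step 6): P = [1, 3, 5] / [4, 9] / [6];  Q = [1, 3, 4] / [2, 6] / [5]
  Insert 2 (step 7): P = [1, 2, 5] / [3, 9] / [4] / [6];  Q = [1, 3, 4] / [2, 6] / [5] / [7]
  Insert 8 (step 8): P = [1, 2, 5, 8] / [3, 9] / [4] / [6];  Q = [1, 3, 4, 8] / [2, 6] / [5] / [7]
  Insert 7 (step 9): P = [1, 2, 5, 7] / [3, 8] / [4, 9] / [6];  Q = [1, 3, 4, 8] / [2, 6] / [5, 9] / [7]
Final shape: (4, 2, 2, 1).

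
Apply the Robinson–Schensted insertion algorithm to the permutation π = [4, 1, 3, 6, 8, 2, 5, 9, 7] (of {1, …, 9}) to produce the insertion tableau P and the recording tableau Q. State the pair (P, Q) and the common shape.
P = [1, 2, 5, 7, 9] / [3, 6, 8] / [4];  Q = [1, 3, 4, 5, 8] / [2, 7, 9] / [6];  common shape = (5, 3, 1)

Row-insert the values π_1, π_2, … into P one at a time, bumping the leftmost entry strictly greater than the inserted value down to the next row. The recording tableau Q records, in position (i, j), the step at which that cell was added to P.
  Insert 4 (step 1): P = [4];  Q = [1]
  Insert 1 (step 2): P = [1] / [4];  Q = [1] / [2]
  Insert 3 (step 3): P = [1, 3] / [4];  Q = [1, 3] / [2]
  Insert 6 (step 4): P = [1, 3, 6] / [4];  Q = [1, 3, 4] / [2]
  Insert 8 (step 5): P = [1, 3, 6, 8] / [4];  Q = [1, 3, 4, 5] / [2]
  Insert 2 (step 6): P = [1, 2, 6, 8] / [3] / [4];  Q = [1, 3, 4, 5] / [2] / [6]
  Insert 5 (step 7): P = [1, 2, 5, 8] / [3, 6] / [4];  Q = [1, 3, 4, 5] / [2, 7] / [6]
  Insert 9 (step 8): P = [1, 2, 5, 8, 9] / [3, 6] / [4];  Q = [1, 3, 4, 5, 8] / [2, 7] / [6]
  Insert 7 (step 9): P = [1, 2, 5, 7, 9] / [3, 6, 8] / [4];  Q = [1, 3, 4, 5, 8] / [2, 7, 9] / [6]
Final shape: (5, 3, 1).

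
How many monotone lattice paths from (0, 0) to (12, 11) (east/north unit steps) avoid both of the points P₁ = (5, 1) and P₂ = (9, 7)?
Number of paths = 879090

Inclusion–exclusion. Total paths: C(23, 12) = 1352078. Through P₁: C(6, 5)·C(17, 7) = 116688. Through P₂: C(16, 9)·C(7, 3) = 400400. Since P₁ is strictly southwest of P₂, a monotone path through both must visit P₁ then P₂; paths through both = C(6, 5)·C(10, 4)·C(7, 3) = 44100. Avoid both = 1352078 − 116688 − 400400 + 44100 = 879090.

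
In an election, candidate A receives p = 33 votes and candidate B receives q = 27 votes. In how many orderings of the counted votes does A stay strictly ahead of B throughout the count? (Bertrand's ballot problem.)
Strict-lead orderings = 8800480226417474

Total orderings of the 60 votes with 33 for A: C(60, 33) = 88004802264174740. By the Bertrand ballot formula (Cycle Lemma / reflection principle), the number of orderings in which A is strictly ahead of B throughout is (p − q)/(p + q) · C(p + q, p) = (33 − 27)/(33 + 27) · 88004802264174740 = 8800480226417474.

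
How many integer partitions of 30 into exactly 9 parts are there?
p(30, 9 parts) = 598

Partitions of n into exactly k parts are in bijection with partitions of n − k into at most k parts (subtract 1 from each part). So p(30, exactly 9) = p(21, parts ≤ 9). Computing via the recurrence p(m, j) = p(m, j−1) + p(m−j, j) gives 598.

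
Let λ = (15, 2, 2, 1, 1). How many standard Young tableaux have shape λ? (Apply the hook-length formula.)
# SYT of shape (15, 2, 2, 1, 1) = 337365

Hook-length formula: f^λ = n! / Π hook(c), product over all cells c of the Young diagram. For λ = (15, 2, 2, 1, 1), n = 21 boxes. Hook lengths by row (left-to-right, top-to-bottom): [19, 16, 13, 12, 11, 10, 9, 8, 7, 6, 5, 4, 3, 2, 1]; [5, 2]; [4, 1]; [2]; [1]. Product of hooks = 151441145856000. So f^λ = 21! / 151441145856000 = 51090942171709440000 / 151441145856000 = 337365.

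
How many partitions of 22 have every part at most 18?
p(22, parts ≤ 18) = 995

Use the recurrence p(n, m) = p(n, m−1) + p(n−m, m): either the largest part is < m (count p(n, m−1)) or the largest part is exactly m (remove one copy of m, count p(n−m, m)). With p(0, ·) = 1 this gives p(22, parts ≤ 18) = 995. (By conjugating Young diagrams, this also counts partitions of 22 into at most 18 parts.)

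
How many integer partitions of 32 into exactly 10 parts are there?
p(32, 10 parts) = 807

Partitions of n into exactly k parts are in bijection with partitions of n − k into at most k parts (subtract 1 from each part). So p(32, exactly 10) = p(22, parts ≤ 10). Computing via the recurrence p(m, j) = p(m, j−1) + p(m−j, j) gives 807.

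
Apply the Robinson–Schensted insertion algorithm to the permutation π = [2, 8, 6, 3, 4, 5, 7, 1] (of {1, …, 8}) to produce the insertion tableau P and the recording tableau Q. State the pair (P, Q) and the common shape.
P = [1, 3, 4, 5, 7] / [2] / [6] / [8];  Q = [1, 2, 5, 6, 7] / [3] / [4] / [8];  common shape = (5, 1, 1, 1)

Row-insert the values π_1, π_2, … into P one at a time, bumping the leftmost entry strictly greater than the inserted value down to the next row. The recording tableau Q records, in position (i, j), the step at which that cell was added to P.
  Insert 2 (step 1): P = [2];  Q = [1]
  Insert 8 (step 2): P = [2, 8];  Q = [1, 2]
  Insert 6 (step 3): P = [2, 6] / [8];  Q = [1, 2] / [3]
  Insert 3 (step 4): P = [2, 3] / [6] / [8];  Q = [1, 2] / [3] / [4]
  Insert 4 (step 5): P = [2, 3, 4] / [6] / [8];  Q = [1, 2, 5] / [3] / [4]
  Insert 5 (step 6): P = [2, 3, 4, 5] / [6] / [8];  Q = [1, 2, 5, 6] / [3] / [4]
  Insert 7 (step 7): P = [2, 3, 4, 5, 7] / [6] / [8];  Q = [1, 2, 5, 6, 7] / [3] / [4]
  Insert 1 (step 8): P = [1, 3, 4, 5, 7] / [2] / [6] / [8];  Q = [1, 2, 5, 6, 7] / [3] / [4] / [8]
Final shape: (5, 1, 1, 1).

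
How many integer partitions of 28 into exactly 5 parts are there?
p(28, 5 parts) = 291

Partitions of n into exactly k parts are in bijection with partitions of n − k into at most k parts (subtract 1 from each part). So p(28, exactly 5) = p(23, parts ≤ 5). Computing via the recurrence p(m, j) = p(m, j−1) + p(m−j, j) gives 291.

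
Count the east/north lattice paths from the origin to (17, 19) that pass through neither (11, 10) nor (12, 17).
Number of paths = 5801594673

Inclusion–exclusion. Total paths: C(36, 17) = 8597496600. Through P₁: C(21, 11)·C(15, 6) = 1765343580. Through P₂: C(29, 12)·C(7, 5) = 1089814635. Since P₁ is strictly southwest of P₂, a monotone path through both must visit P₁ then P₂; paths through both = C(21, 11)·C(8, 1)·C(7, 5) = 59256288. Avoid both = 8597496600 − 1765343580 − 1089814635 + 59256288 = 5801594673.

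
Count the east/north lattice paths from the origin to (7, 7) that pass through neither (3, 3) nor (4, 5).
Number of paths = 1372

Inclusion–exclusion. Total paths: C(14, 7) = 3432. Through P₁: C(6, 3)·C(8, 4) = 1400. Through P₂: C(9, 4)·C(5, 3) = 1260. Since P₁ is strictly southwest of P₂, a monotone path through both must visit P₁ then P₂; paths through both = C(6, 3)·C(3, 1)·C(5, 3) = 600. Avoid both = 3432 − 1400 − 1260 + 600 = 1372.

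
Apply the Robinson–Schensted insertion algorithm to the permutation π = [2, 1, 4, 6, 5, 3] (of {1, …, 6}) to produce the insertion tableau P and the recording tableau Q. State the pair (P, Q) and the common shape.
P = [1, 3, 5] / [2, 4] / [6];  Q = [1, 3, 4] / [2, 5] / [6];  common shape = (3, 2, 1)

Row-insert the values π_1, π_2, … into P one at a time, bumping the leftmost entry strictly greater than the inserted value down to the next row. The recording tableau Q records, in position (i, j), the step at which that cell was added to P.
  Insert 2 (step 1): P = [2];  Q = [1]
  Insert 1 (step 2): P = [1] / [2];  Q = [1] / [2]
  Insert 4 (step 3): P = [1, 4] / [2];  Q = [1, 3] / [2]
  Insert 6 (step 4): P = [1, 4, 6] / [2];  Q = [1, 3, 4] / [2]
  Insert 5 (step 5): P = [1, 4, 5] / [2, 6];  Q = [1, 3, 4] / [2, 5]
  Insert 3 (step 6): P = [1, 3, 5] / [2, 4] / [6];  Q = [1, 3, 4] / [2, 5] / [6]
Final shape: (3, 2, 1).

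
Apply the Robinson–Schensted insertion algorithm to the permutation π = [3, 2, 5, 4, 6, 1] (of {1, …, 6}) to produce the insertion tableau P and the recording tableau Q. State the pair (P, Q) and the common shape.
P = [1, 4, 6] / [2, 5] / [3];  Q = [1, 3, 5] / [2, 4] / [6];  common shape = (3, 2, 1)

Row-insert the values π_1, π_2, … into P one at a time, bumping the leftmost entry strictly greater than the inserted value down to the next row. The recording tableau Q records, in position (i, j), the step at which that cell was added to P.
  Insert 3 (step 1): P = [3];  Q = [1]
  Insert 2 (step 2): P = [2] / [3];  Q = [1] / [2]
  Insert 5 (step 3): P = [2, 5] / [3];  Q = [1, 3] / [2]
  Insert 4 (step 4): P = [2, 4] / [3, 5];  Q = [1, 3] / [2, 4]
  Insert 6 (step 5): P = [2, 4, 6] / [3, 5];  Q = [1, 3, 5] / [2, 4]
  Insert 1 (step 6): P = [1, 4, 6] / [2, 5] / [3];  Q = [1, 3, 5] / [2, 4] / [6]
Final shape: (3, 2, 1).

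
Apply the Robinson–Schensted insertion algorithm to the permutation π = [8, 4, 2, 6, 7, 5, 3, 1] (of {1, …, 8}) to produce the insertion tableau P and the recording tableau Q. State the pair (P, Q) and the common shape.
P = [1, 3, 7] / [2, 5] / [4] / [6] / [8];  Q = [1, 4, 5] / [2, 6] / [3] / [7] / [8];  common shape = (3, 2, 1, 1, 1)

Row-insert the values π_1, π_2, … into P one at a time, bumping the leftmost entry strictly greater than the inserted value down to the next row. The recording tableau Q records, in position (i, j), the step at which that cell was added to P.
  Insert 8 (step 1): P = [8];  Q = [1]
  Insert 4 (step 2): P = [4] / [8];  Q = [1] / [2]
  Insert 2 (step 3): P = [2] / [4] / [8];  Q = [1] / [2] / [3]
  Insert 6 (step 4): P = [2, 6] / [4] / [8];  Q = [1, 4] / [2] / [3]
  Insert 7 (step 5): P = [2, 6, 7] / [4] / [8];  Q = [1, 4, 5] / [2] / [3]
  Insert 5 (step 6): P = [2, 5, 7] / [4, 6] / [8];  Q = [1, 4, 5] / [2, 6] / [3]
  Insert 3 (step 7): P = [2, 3, 7] / [4, 5] / [6] / [8];  Q = [1, 4, 5] / [2, 6] / [3] / [7]
  Insert 1 (step 8): P = [1, 3, 7] / [2, 5] / [4] / [6] / [8];  Q = [1, 4, 5] / [2, 6] / [3] / [7] / [8]
Final shape: (3, 2, 1, 1, 1).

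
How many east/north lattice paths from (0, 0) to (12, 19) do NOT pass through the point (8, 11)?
Number of paths = 103707435

Total paths from (0, 0) to (12, 19): C(31, 12) = 141120525. Paths through (8, 11): (paths (0, 0) → (8, 11)) × (paths (8, 11) → (12, 19)) = C(19, 8) · C(12, 4) = 75582 · 495 = 37413090. Avoidance count = 141120525 − 37413090 = 103707435.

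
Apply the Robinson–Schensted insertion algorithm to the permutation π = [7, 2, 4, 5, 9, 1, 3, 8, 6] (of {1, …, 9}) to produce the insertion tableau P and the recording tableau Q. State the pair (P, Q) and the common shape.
P = [1, 3, 5, 6] / [2, 4, 8] / [7, 9];  Q = [1, 3, 4, 5] / [2, 7, 8] / [6, 9];  common shape = (4, 3, 2)

Row-insert the values π_1, π_2, … into P one at a time, bumping the leftmost entry strictly greater than the inserted value down to the next row. The recording tableau Q records, in position (i, j), the step at which that cell was added to P.
  Insert 7 (step 1): P = [7];  Q = [1]
  Insert 2 (step 2): P = [2] / [7];  Q = [1] / [2]
  Insert 4 (step 3): P = [2, 4] / [7];  Q = [1, 3] / [2]
  Insert 5 (step 4): P = [2, 4, 5] / [7];  Q = [1, 3, 4] / [2]
  Insert 9 (step 5): P = [2, 4, 5, 9] / [7];  Q = [1, 3, 4, 5] / [2]
  Insert 1 (step 6): P = [1, 4, 5, 9] / [2] / [7];  Q = [1, 3, 4, 5] / [2] / [6]
  Insert 3 (step 7): P = [1, 3, 5, 9] / [2, 4] / [7];  Q = [1, 3, 4, 5] / [2, 7] / [6]
  Insert 8 (step 8): P = [1, 3, 5, 8] / [2, 4, 9] / [7];  Q = [1, 3, 4, 5] / [2, 7, 8] / [6]
  Insert 6 (step 9): P = [1, 3, 5, 6] / [2, 4, 8] / [7, 9];  Q = [1, 3, 4, 5] / [2, 7, 8] / [6, 9]
Final shape: (4, 3, 2).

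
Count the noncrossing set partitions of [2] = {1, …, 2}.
C_2 = 2

These noncrossing partitions are counted by the Catalan number C_n = (1/(n + 1)) · C(2n, n). For n = 2: C_2 = (1/3) · C(4, 2) = 6/3 = 2.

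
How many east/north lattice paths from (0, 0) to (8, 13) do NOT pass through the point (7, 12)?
Number of paths = 102714

Total paths from (0, 0) to (8, 13): C(21, 8) = 203490. Paths through (7, 12): (paths (0, 0) → (7, 12)) × (paths (7, 12) → (8, 13)) = C(19, 7) · C(2, 1) = 50388 · 2 = 100776. Avoidance count = 203490 − 100776 = 102714.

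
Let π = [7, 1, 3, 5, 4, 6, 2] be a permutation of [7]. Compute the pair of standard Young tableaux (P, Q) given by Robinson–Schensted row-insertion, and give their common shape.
P = [1, 2, 4, 6] / [3] / [5] / [7];  Q = [1, 3, 4, 6] / [2] / [5] / [7];  common shape = (4, 1, 1, 1)

Row-insert the values π_1, π_2, … into P one at a time, bumping the leftmost entry strictly greater than the inserted value down to the next row. The recording tableau Q records, in position (i, j), the step at which that cell was added to P.
  Insert 7 (step 1): P = [7];  Q = [1]
  Insert 1 (step 2): P = [1] / [7];  Q = [1] / [2]
  Insert 3 (step 3): P = [1, 3] / [7];  Q = [1, 3] / [2]
  Insert 5 (step 4): P = [1, 3, 5] / [7];  Q = [1, 3, 4] / [2]
  Insert 4 (step 5): P = [1, 3, 4] / [5] / [7];  Q = [1, 3, 4] / [2] / [5]
  Insert 6 (step 6): P = [1, 3, 4, 6] / [5] / [7];  Q = [1, 3, 4, 6] / [2] / [5]
  Insert 2 (step 7): P = [1, 2, 4, 6] / [3] / [5] / [7];  Q = [1, 3, 4, 6] / [2] / [5] / [7]
Final shape: (4, 1, 1, 1).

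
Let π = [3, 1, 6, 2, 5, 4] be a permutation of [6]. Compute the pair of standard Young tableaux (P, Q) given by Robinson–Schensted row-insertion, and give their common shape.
P = [1, 2, 4] / [3, 5] / [6];  Q = [1, 3, 5] / [2, 4] / [6];  common shape = (3, 2, 1)

Row-insert the values π_1, π_2, … into P one at a time, bumping the leftmost entry strictly greater than the inserted value down to the next row. The recording tableau Q records, in position (i, j), the step at which that cell was added to P.
  Insert 3 (step 1): P = [3];  Q = [1]
  Insert 1 (step 2): P = [1] / [3];  Q = [1] / [2]
  Insert 6 (step 3): P = [1, 6] / [3];  Q = [1, 3] / [2]
  Insert 2 (step 4): P = [1, 2] / [3, 6];  Q = [1, 3] / [2, 4]
  Insert 5 (step 5): P = [1, 2, 5] / [3, 6];  Q = [1, 3, 5] / [2, 4]
  Insert 4 (step 6): P = [1, 2, 4] / [3, 5] / [6];  Q = [1, 3, 5] / [2, 4] / [6]
Final shape: (3, 2, 1).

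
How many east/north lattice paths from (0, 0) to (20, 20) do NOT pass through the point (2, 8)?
Number of paths = 133954333695

Total paths from (0, 0) to (20, 20): C(40, 20) = 137846528820. Paths through (2, 8): (paths (0, 0) → (2, 8)) × (paths (2, 8) → (20, 20)) = C(10, 2) · C(30, 18) = 45 · 86493225 = 3892195125. Avoidance count = 137846528820 − 3892195125 = 133954333695.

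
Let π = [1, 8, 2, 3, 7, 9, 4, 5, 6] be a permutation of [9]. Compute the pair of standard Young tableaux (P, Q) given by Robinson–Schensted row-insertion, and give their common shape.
P = [1, 2, 3, 4, 5, 6] / [7, 9] / [8];  Q = [1, 2, 4, 5, 6, 9] / [3, 8] / [7];  common shape = (6, 2, 1)

Row-insert the values π_1, π_2, … into P one at a time, bumping the leftmost entry strictly greater than the inserted value down to the next row. The recording tableau Q records, in position (i, j), the step at which that cell was added to P.
  Insert 1 (step 1): P = [1];  Q = [1]
  Insert 8 (step 2): P = [1, 8];  Q = [1, 2]
  Insert 2 (step 3): P = [1, 2] / [8];  Q = [1, 2] / [3]
  Insert 3 (step 4): P = [1, 2, 3] / [8];  Q = [1, 2, 4] / [3]
  Insert 7 (step 5): P = [1, 2, 3, 7] / [8];  Q = [1, 2, 4, 5] / [3]
  Insert 9 (step 6): P = [1, 2, 3, 7, 9] / [8];  Q = [1, 2, 4, 5, 6] / [3]
  Insert 4 (step 7): P = [1, 2, 3, 4, 9] / [7] / [8];  Q = [1, 2, 4, 5, 6] / [3] / [7]
  Insert 5 (step 8): P = [1, 2, 3, 4, 5] / [7, 9] / [8];  Q = [1, 2, 4, 5, 6] / [3, 8] / [7]
  Insert 6 (step 9): P = [1, 2, 3, 4, 5, 6] / [7, 9] / [8];  Q = [1, 2, 4, 5, 6, 9] / [3, 8] / [7]
Final shape: (6, 2, 1).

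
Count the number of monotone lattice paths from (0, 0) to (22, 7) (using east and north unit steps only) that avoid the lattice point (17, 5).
Number of paths = 1007766

Total paths from (0, 0) to (22, 7): C(29, 22) = 1560780. Paths through (17, 5): (paths (0, 0) → (17, 5)) × (paths (17, 5) → (22, 7)) = C(22, 17) · C(7, 5) = 26334 · 21 = 553014. Avoidance count = 1560780 − 553014 = 1007766.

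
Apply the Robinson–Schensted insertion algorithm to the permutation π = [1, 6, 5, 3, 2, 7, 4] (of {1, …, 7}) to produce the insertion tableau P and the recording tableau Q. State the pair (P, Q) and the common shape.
P = [1, 2, 4] / [3, 7] / [5] / [6];  Q = [1, 2, 6] / [3, 7] / [4] / [5];  common shape = (3, 2, 1, 1)

Row-insert the values π_1, π_2, … into P one at a time, bumping the leftmost entry strictly greater than the inserted value down to the next row. The recording tableau Q records, in position (i, j), the step at which that cell was added to P.
  Insert 1 (step 1): P = [1];  Q = [1]
  Insert 6 (step 2): P = [1, 6];  Q = [1, 2]
  Insert 5 (step 3): P = [1, 5] / [6];  Q = [1, 2] / [3]
  Insert 3 (step 4): P = [1, 3] / [5] / [6];  Q = [1, 2] / [3] / [4]
  Insert 2 (step 5): P = [1, 2] / [3] / [5] / [6];  Q = [1, 2] / [3] / [4] / [5]
  Insert 7 (step 6): P = [1, 2, 7] / [3] / [5] / [6];  Q = [1, 2, 6] / [3] / [4] / [5]
  Insert 4 (step 7): P = [1, 2, 4] / [3, 7] / [5] / [6];  Q = [1, 2, 6] / [3, 7] / [4] / [5]
Final shape: (3, 2, 1, 1).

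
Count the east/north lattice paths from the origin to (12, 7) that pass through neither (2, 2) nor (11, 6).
Number of paths = 16198

Inclusion–exclusion. Total paths: C(19, 12) = 50388. Through P₁: C(4, 2)·C(15, 10) = 18018. Through P₂: C(17, 11)·C(2, 1) = 24752. Since P₁ is strictly southwest of P₂, a monotone path through both must visit P₁ then P₂; paths through both = C(4, 2)·C(13, 9)·C(2, 1) = 8580. Avoid both = 50388 − 18018 − 24752 + 8580 = 16198.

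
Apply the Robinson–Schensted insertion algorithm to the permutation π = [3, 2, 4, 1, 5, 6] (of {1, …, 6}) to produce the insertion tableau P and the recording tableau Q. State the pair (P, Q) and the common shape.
P = [1, 4, 5, 6] / [2] / [3];  Q = [1, 3, 5, 6] / [2] / [4];  common shape = (4, 1, 1)

Row-insert the values π_1, π_2, … into P one at a time, bumping the leftmost entry strictly greater than the inserted value down to the next row. The recording tableau Q records, in position (i, j), the step at which that cell was added to P.
  Insert 3 (step 1): P = [3];  Q = [1]
  Insert 2 (step 2): P = [2] / [3];  Q = [1] / [2]
  Insert 4 (step 3): P = [2, 4] / [3];  Q = [1, 3] / [2]
  Insert 1 (step 4): P = [1, 4] / [2] / [3];  Q = [1, 3] / [2] / [4]
  Insert 5 (step 5): P = [1, 4, 5] / [2] / [3];  Q = [1, 3, 5] / [2] / [4]
  Insert 6 (step 6): P = [1, 4, 5, 6] / [2] / [3];  Q = [1, 3, 5, 6] / [2] / [4]
Final shape: (4, 1, 1).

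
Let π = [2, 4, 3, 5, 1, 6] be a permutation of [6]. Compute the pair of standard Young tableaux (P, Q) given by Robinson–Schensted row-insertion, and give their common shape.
P = [1, 3, 5, 6] / [2] / [4];  Q = [1, 2, 4, 6] / [3] / [5];  common shape = (4, 1, 1)

Row-insert the values π_1, π_2, … into P one at a time, bumping the leftmost entry strictly greater than the inserted value down to the next row. The recording tableau Q records, in position (i, j), the step at which that cell was added to P.
  Insert 2 (step 1): P = [2];  Q = [1]
  Insert 4 (step 2): P = [2, 4];  Q = [1, 2]
  Insert 3 (step 3): P = [2, 3] / [4];  Q = [1, 2] / [3]
  Insert 5 (step 4): P = [2, 3, 5] / [4];  Q = [1, 2, 4] / [3]
  Insert 1 (step 5): P = [1, 3, 5] / [2] / [4];  Q = [1, 2, 4] / [3] / [5]
  Insert 6 (step 6): P = [1, 3, 5, 6] / [2] / [4];  Q = [1, 2, 4, 6] / [3] / [5]
Final shape: (4, 1, 1).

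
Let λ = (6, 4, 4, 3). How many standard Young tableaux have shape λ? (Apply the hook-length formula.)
# SYT of shape (6, 4, 4, 3) = 816816

Hook-length formula: f^λ = n! / Π hook(c), product over all cells c of the Young diagram. For λ = (6, 4, 4, 3), n = 17 boxes. Hook lengths by row (left-to-right, top-to-bottom): [9, 8, 7, 5, 2, 1]; [6, 5, 4, 2]; [5, 4, 3, 1]; [3, 2, 1]. Product of hooks = 435456000. So f^λ = 17! / 435456000 = 355687428096000 / 435456000 = 816816.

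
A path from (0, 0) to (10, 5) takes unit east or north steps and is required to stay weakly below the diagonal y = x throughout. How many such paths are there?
Number of paths = 1638

By the reflection principle (André's argument), the number of monotone paths to (10, 5) with n ≤ m that never go above y = x is C(15, 10) − C(15, 11) = 3003 − 1365 = 1638.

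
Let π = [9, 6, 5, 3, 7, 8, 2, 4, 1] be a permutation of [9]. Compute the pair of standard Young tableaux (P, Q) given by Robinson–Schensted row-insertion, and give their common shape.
P = [1, 4, 8] / [2, 7] / [3] / [5] / [6] / [9];  Q = [1, 5, 6] / [2, 8] / [3] / [4] / [7] / [9];  common shape = (3, 2, 1, 1, 1, 1)

Row-insert the values π_1, π_2, … into P one at a time, bumping the leftmost entry strictly greater than the inserted value down to the next row. The recording tableau Q records, in position (i, j), the step at which that cell was added to P.
  Insert 9 (step 1): P = [9];  Q = [1]
  Insert 6 (step 2): P = [6] / [9];  Q = [1] / [2]
  Insert 5 (step 3): P = [5] / [6] / [9];  Q = [1] / [2] / [3]
  Insert 3 (step 4): P = [3] / [5] / [6] / [9];  Q = [1] / [2] / [3] / [4]
  Insert 7 (step 5): P = [3, 7] / [5] / [6] / [9];  Q = [1, 5] / [2] / [3] / [4]
  Insert 8 (step 6): P = [3, 7, 8] / [5] / [6] / [9];  Q = [1, 5, 6] / [2] / [3] / [4]
  Insert 2 (step 7): P = [2, 7, 8] / [3] / [5] / [6] / [9];  Q = [1, 5, 6] / [2] / [3] / [4] / [7]
  Insert 4 (step 8): P = [2, 4, 8] / [3, 7] / [5] / [6] / [9];  Q = [1, 5, 6] / [2, 8] / [3] / [4] / [7]
  Insert 1 (step 9): P = [1, 4, 8] / [2, 7] / [3] / [5] / [6] / [9];  Q = [1, 5, 6] / [2, 8] / [3] / [4] / [7] / [9]
Final shape: (3, 2, 1, 1, 1, 1).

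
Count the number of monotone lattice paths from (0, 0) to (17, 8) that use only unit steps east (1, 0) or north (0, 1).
Number of paths = 1081575

A monotone lattice path from (0, 0) to (17, 8) consists of 17 east steps and 8 north steps in some order, so it is determined by which 17 of the 25 steps are east. The count is C(25, 17) = 1081575.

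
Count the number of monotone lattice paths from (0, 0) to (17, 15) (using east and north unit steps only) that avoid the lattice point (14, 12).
Number of paths = 372568720

Total paths from (0, 0) to (17, 15): C(32, 17) = 565722720. Paths through (14, 12): (paths (0, 0) → (14, 12)) × (paths (14, 12) → (17, 15)) = C(26, 14) · C(6, 3) = 9657700 · 20 = 193154000. Avoidance count = 565722720 − 193154000 = 372568720.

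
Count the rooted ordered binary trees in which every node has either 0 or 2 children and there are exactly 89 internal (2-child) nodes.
C_89 = 254224158304000796523953440778841647086547372026600

These full binary trees are counted by the Catalan number C_n = (1/(n + 1)) · C(2n, n). For n = 89: C_89 = (1/90) · C(178, 89) = 22880174247360071687155809670095748237789263482394000/90 = 254224158304000796523953440778841647086547372026600.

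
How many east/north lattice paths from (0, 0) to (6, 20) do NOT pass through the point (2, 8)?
Number of paths = 148330

Total paths from (0, 0) to (6, 20): C(26, 6) = 230230. Paths through (2, 8): (paths (0, 0) → (2, 8)) × (paths (2, 8) → (6, 20)) = C(10, 2) · C(16, 4) = 45 · 1820 = 81900. Avoidance count = 230230 − 81900 = 148330.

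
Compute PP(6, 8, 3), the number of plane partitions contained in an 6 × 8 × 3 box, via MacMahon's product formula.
PP(6, 8, 3) = 614083470

Evaluate the triple product over i = 1..6, j = 1..8, k = 1..3. The factors are (2/1) · (3/2) · (4/3) · (3/2) · (4/3) · (5/4) · (4/3) · (5/4) · … (144 factors total). The numerators and denominators telescope so the product is an integer; carrying out the multiplication exactly gives PP(6, 8, 3) = 614083470.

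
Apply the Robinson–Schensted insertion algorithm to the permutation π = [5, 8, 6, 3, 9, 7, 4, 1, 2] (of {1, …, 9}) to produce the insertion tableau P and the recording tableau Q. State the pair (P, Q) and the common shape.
P = [1, 2, 7] / [3, 4] / [5, 6] / [8, 9];  Q = [1, 2, 5] / [3, 6] / [4, 7] / [8, 9];  common shape = (3, 2, 2, 2)

Row-insert the values π_1, π_2, … into P one at a time, bumping the leftmost entry strictly greater than the inserted value down to the next row. The recording tableau Q records, in position (i, j), the step at which that cell was added to P.
  Insert 5 (step 1): P = [5];  Q = [1]
  Insert 8 (step 2): P = [5, 8];  Q = [1, 2]
  Insert 6 (step 3): P = [5, 6] / [8];  Q = [1, 2] / [3]
  Insert 3 (step 4): P = [3, 6] / [5] / [8];  Q = [1, 2] / [3] / [4]
  Insert 9 (step 5): P = [3, 6, 9] / [5] / [8];  Q = [1, 2, 5] / [3] / [4]
  Insert 7 (step 6): P = [3, 6, 7] / [5, 9] / [8];  Q = [1, 2, 5] / [3, 6] / [4]
  Insert 4 (step 7): P = [3, 4, 7] / [5, 6] / [8, 9];  Q = [1, 2, 5] / [3, 6] / [4, 7]
  Insert 1 (step 8): P = [1, 4, 7] / [3, 6] / [5, 9] / [8];  Q = [1, 2, 5] / [3, 6] / [4, 7] / [8]
  Insert 2 (step 9): P = [1, 2, 7] / [3, 4] / [5, 6] / [8, 9];  Q = [1, 2, 5] / [3, 6] / [4, 7] / [8, 9]
Final shape: (3, 2, 2, 2).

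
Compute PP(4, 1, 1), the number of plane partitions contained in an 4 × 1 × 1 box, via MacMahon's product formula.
PP(4, 1, 1) = 5

Evaluate the triple product over i = 1..4, j = 1..1, k = 1..1. The factors are (2/1) · (3/2) · (4/3) · (5/4). The numerators and denominators telescope so the product is an integer; carrying out the multiplication exactly gives PP(4, 1, 1) = 5.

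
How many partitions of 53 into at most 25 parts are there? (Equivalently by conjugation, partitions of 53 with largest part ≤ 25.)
p(53, parts ≤ 25) = 315190

Use the recurrence p(n, m) = p(n, m−1) + p(n−m, m): either the largest part is < m (count p(n, m−1)) or the largest part is exactly m (remove one copy of m, count p(n−m, m)). With p(0, ·) = 1 this gives p(53, parts ≤ 25) = 315190. (By conjugating Young diagrams, this also counts partitions of 53 into at most 25 parts.)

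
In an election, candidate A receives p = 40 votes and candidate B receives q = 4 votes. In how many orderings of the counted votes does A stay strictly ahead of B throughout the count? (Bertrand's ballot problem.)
Strict-lead orderings = 111069

Total orderings of the 44 votes with 40 for A: C(44, 40) = 135751. By the Bertrand ballot formula (Cycle Lemma / reflection principle), the number of orderings in which A is strictly ahead of B throughout is (p − q)/(p + q) · C(p + q, p) = (40 − 4)/(40 + 4) · 135751 = 111069.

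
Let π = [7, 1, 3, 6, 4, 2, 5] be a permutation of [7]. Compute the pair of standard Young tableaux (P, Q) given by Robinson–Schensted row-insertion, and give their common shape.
P = [1, 2, 4, 5] / [3] / [6] / [7];  Q = [1, 3, 4, 7] / [2] / [5] / [6];  common shape = (4, 1, 1, 1)

Row-insert the values π_1, π_2, … into P one at a time, bumping the leftmost entry strictly greater than the inserted value down to the next row. The recording tableau Q records, in position (i, j), the step at which that cell was added to P.
  Insert 7 (step 1): P = [7];  Q = [1]
  Insert 1 (step 2): P = [1] / [7];  Q = [1] / [2]
  Insert 3 (step 3): P = [1, 3] / [7];  Q = [1, 3] / [2]
  Insert 6 (step 4): P = [1, 3, 6] / [7];  Q = [1, 3, 4] / [2]
  Insert 4 (step 5): P = [1, 3, 4] / [6] / [7];  Q = [1, 3, 4] / [2] / [5]
  Insert 2 (step 6): P = [1, 2, 4] / [3] / [6] / [7];  Q = [1, 3, 4] / [2] / [5] / [6]
  Insert 5 (step 7): P = [1, 2, 4, 5] / [3] / [6] / [7];  Q = [1, 3, 4, 7] / [2] / [5] / [6]
Final shape: (4, 1, 1, 1).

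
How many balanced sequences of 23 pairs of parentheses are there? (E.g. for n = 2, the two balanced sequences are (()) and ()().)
C_23 = 343059613650

These balanced parentheses are counted by the Catalan number C_n = (1/(n + 1)) · C(2n, n). For n = 23: C_23 = (1/24) · C(46, 23) = 8233430727600/24 = 343059613650.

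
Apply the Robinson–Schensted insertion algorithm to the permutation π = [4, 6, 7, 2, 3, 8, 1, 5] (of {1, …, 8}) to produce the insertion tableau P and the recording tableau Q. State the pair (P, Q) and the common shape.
P = [1, 3, 5, 8] / [2, 6, 7] / [4];  Q = [1, 2, 3, 6] / [4, 5, 8] / [7];  common shape = (4, 3, 1)

Row-insert the values π_1, π_2, … into P one at a time, bumping the leftmost entry strictly greater than the inserted value down to the next row. The recording tableau Q records, in position (i, j), the step at which that cell was added to P.
  Insert 4 (step 1): P = [4];  Q = [1]
  Insert 6 (step 2): P = [4, 6];  Q = [1, 2]
  Insert 7 (step 3): P = [4, 6, 7];  Q = [1, 2, 3]
  Insert 2 (step 4): P = [2, 6, 7] / [4];  Q = [1, 2, 3] / [4]
  Insert 3 (step 5): P = [2, 3, 7] / [4, 6];  Q = [1, 2, 3] / [4, 5]
  Insert 8 (step 6): P = [2, 3, 7, 8] / [4, 6];  Q = [1, 2, 3, 6] / [4, 5]
  Insert 1 (step 7): P = [1, 3, 7, 8] / [2, 6] / [4];  Q = [1, 2, 3, 6] / [4, 5] / [7]
  Insert 5 (step 8): P = [1, 3, 5, 8] / [2, 6, 7] / [4];  Q = [1, 2, 3, 6] / [4, 5, 8] / [7]
Final shape: (4, 3, 1).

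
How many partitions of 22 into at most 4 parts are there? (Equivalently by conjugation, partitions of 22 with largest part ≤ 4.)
p(22, parts ≤ 4) = 136

Use the recurrence p(n, m) = p(n, m−1) + p(n−m, m): either the largest part is < m (count p(n, m−1)) or the largest part is exactly m (remove one copy of m, count p(n−m, m)). With p(0, ·) = 1 this gives p(22, parts ≤ 4) = 136. (By conjugating Young diagrams, this also counts partitions of 22 into at most 4 parts.)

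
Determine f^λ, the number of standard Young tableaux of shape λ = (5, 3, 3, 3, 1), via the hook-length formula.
# SYT of shape (5, 3, 3, 3, 1) = 100100

Hook-length formula: f^λ = n! / Π hook(c), product over all cells c of the Young diagram. For λ = (5, 3, 3, 3, 1), n = 15 boxes. Hook lengths by row (left-to-right, top-to-bottom): [9, 7, 6, 2, 1]; [6, 4, 3]; [5, 3, 2]; [4, 2, 1]; [1]. Product of hooks = 13063680. So f^λ = 15! / 13063680 = 1307674368000 / 13063680 = 100100.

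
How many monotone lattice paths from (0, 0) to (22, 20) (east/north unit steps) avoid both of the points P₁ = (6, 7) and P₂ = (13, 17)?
Number of paths = 378331971240

Inclusion–exclusion. Total paths: C(42, 22) = 513791607420. Through P₁: C(13, 6)·C(29, 16) = 116454478140. Through P₂: C(30, 13)·C(12, 9) = 26347167000. Since P₁ is strictly southwest of P₂, a monotone path through both must visit P₁ then P₂; paths through both = C(13, 6)·C(17, 7)·C(12, 9) = 7342008960. Avoid both = 513791607420 − 116454478140 − 26347167000 + 7342008960 = 378331971240.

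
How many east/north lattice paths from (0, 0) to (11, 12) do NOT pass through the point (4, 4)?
Number of paths = 901628

Total paths from (0, 0) to (11, 12): C(23, 11) = 1352078. Paths through (4, 4): (paths (0, 0) → (4, 4)) × (paths (4, 4) → (11, 12)) = C(8, 4) · C(15, 7) = 70 · 6435 = 450450. Avoidance count = 1352078 − 450450 = 901628.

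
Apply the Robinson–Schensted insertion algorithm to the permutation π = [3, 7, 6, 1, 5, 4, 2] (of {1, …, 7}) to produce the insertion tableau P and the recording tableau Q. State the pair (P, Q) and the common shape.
P = [1, 2] / [3, 4] / [5] / [6] / [7];  Q = [1, 2] / [3, 5] / [4] / [6] / [7];  common shape = (2, 2, 1, 1, 1)

Row-insert the values π_1, π_2, … into P one at a time, bumping the leftmost entry strictly greater than the inserted value down to the next row. The recording tableau Q records, in position (i, j), the step at which that cell was added to P.
  Insert 3 (step 1): P = [3];  Q = [1]
  Insert 7 (step 2): P = [3, 7];  Q = [1, 2]
  Insert 6 (step 3): P = [3, 6] / [7];  Q = [1, 2] / [3]
  Insert 1 (step 4): P = [1, 6] / [3] / [7];  Q = [1, 2] / [3] / [4]
  Insert 5 (step 5): P = [1, 5] / [3, 6] / [7];  Q = [1, 2] / [3, 5] / [4]
  Insert 4 (step 6): P = [1, 4] / [3, 5] / [6] / [7];  Q = [1, 2] / [3, 5] / [4] / [6]
  Insert 2 (step 7): P = [1, 2] / [3, 4] / [5] / [6] / [7];  Q = [1, 2] / [3, 5] / [4] / [6] / [7]
Final shape: (2, 2, 1, 1, 1).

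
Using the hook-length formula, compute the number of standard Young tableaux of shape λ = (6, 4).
# SYT of shape (6, 4) = 90

Hook-length formula: f^λ = n! / Π hook(c), product over all cells c of the Young diagram. For λ = (6, 4), n = 10 boxes. Hook lengths by row (left-to-right, top-to-bottom): [7, 6, 5, 4, 2, 1]; [4, 3, 2, 1]. Product of hooks = 40320. So f^λ = 10! / 40320 = 3628800 / 40320 = 90.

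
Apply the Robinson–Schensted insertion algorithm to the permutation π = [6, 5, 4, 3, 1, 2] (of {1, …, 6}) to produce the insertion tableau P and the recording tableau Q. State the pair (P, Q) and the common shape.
P = [1, 2] / [3] / [4] / [5] / [6];  Q = [1, 6] / [2] / [3] / [4] / [5];  common shape = (2, 1, 1, 1, 1)

Row-insert the values π_1, π_2, … into P one at a time, bumping the leftmost entry strictly greater than the inserted value down to the next row. The recording tableau Q records, in position (i, j), the step at which that cell was added to P.
  Insert 6 (step 1): P = [6];  Q = [1]
  Insert 5 (step 2): P = [5] / [6];  Q = [1] / [2]
  Insert 4 (step 3): P = [4] / [5] / [6];  Q = [1] / [2] / [3]
  Insert 3 (step 4): P = [3] / [4] / [5] / [6];  Q = [1] / [2] / [3] / [4]
  Insert 1 (step 5): P = [1] / [3] / [4] / [5] / [6];  Q = [1] / [2] / [3] / [4] / [5]
  Insert 2 (step 6): P = [1, 2] / [3] / [4] / [5] / [6];  Q = [1, 6] / [2] / [3] / [4] / [5]
Final shape: (2, 1, 1, 1, 1).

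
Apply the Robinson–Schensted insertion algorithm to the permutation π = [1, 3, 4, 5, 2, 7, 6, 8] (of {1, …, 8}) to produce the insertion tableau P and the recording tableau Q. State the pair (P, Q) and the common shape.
P = [1, 2, 4, 5, 6, 8] / [3, 7];  Q = [1, 2, 3, 4, 6, 8] / [5, 7];  common shape = (6, 2)

Row-insert the values π_1, π_2, … into P one at a time, bumping the leftmost entry strictly greater than the inserted value down to the next row. The recording tableau Q records, in position (i, j), the step at which that cell was added to P.
  Insert 1 (step 1): P = [1];  Q = [1]
  Insert 3 (step 2): P = [1, 3];  Q = [1, 2]
  Insert 4 (step 3): P = [1, 3, 4];  Q = [1, 2, 3]
  Insert 5 (step 4): P = [1, 3, 4, 5];  Q = [1, 2, 3, 4]
  Insert 2 (step 5): P = [1, 2, 4, 5] / [3];  Q = [1, 2, 3, 4] / [5]
  Insert 7 (step 6): P = [1, 2, 4, 5, 7] / [3];  Q = [1, 2, 3, 4, 6] / [5]
  Insert 6 (step 7): P = [1, 2, 4, 5, 6] / [3, 7];  Q = [1, 2, 3, 4, 6] / [5, 7]
  Insert 8 (step 8): P = [1, 2, 4, 5, 6, 8] / [3, 7];  Q = [1, 2, 3, 4, 6, 8] / [5, 7]
Final shape: (6, 2).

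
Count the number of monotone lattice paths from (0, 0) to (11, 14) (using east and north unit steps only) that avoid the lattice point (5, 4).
Number of paths = 3448392

Total paths from (0, 0) to (11, 14): C(25, 11) = 4457400. Paths through (5, 4): (paths (0, 0) → (5, 4)) × (paths (5, 4) → (11, 14)) = C(9, 5) · C(16, 6) = 126 · 8008 = 1009008. Avoidance count = 4457400 − 1009008 = 3448392.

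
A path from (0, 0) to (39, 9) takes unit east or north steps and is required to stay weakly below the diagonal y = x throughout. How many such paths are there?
Number of paths = 1299757646

By the reflection principle (André's argument), the number of monotone paths to (39, 9) with n ≤ m that never go above y = x is C(48, 39) − C(48, 40) = 1677106640 − 377348994 = 1299757646.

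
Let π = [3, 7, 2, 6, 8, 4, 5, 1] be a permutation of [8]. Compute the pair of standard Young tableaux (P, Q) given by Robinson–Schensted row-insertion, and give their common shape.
P = [1, 4, 5] / [2, 6, 8] / [3] / [7];  Q = [1, 2, 5] / [3, 4, 7] / [6] / [8];  common shape = (3, 3, 1, 1)

Row-insert the values π_1, π_2, … into P one at a time, bumping the leftmost entry strictly greater than the inserted value down to the next row. The recording tableau Q records, in position (i, j), the step at which that cell was added to P.
  Insert 3 (step 1): P = [3];  Q = [1]
  Insert 7 (step 2): P = [3, 7];  Q = [1, 2]
  Insert 2 (step 3): P = [2, 7] / [3];  Q = [1, 2] / [3]
  Insert 6 (step 4): P = [2, 6] / [3, 7];  Q = [1, 2] / [3, 4]
  Insert 8 (step 5): P = [2, 6, 8] / [3, 7];  Q = [1, 2, 5] / [3, 4]
  Insert 4 (step 6): P = [2, 4, 8] / [3, 6] / [7];  Q = [1, 2, 5] / [3, 4] / [6]
  Insert 5 (step 7): P = [2, 4, 5] / [3, 6, 8] / [7];  Q = [1, 2, 5] / [3, 4, 7] / [6]
  Insert 1 (step 8): P = [1, 4, 5] / [2, 6, 8] / [3] / [7];  Q = [1, 2, 5] / [3, 4, 7] / [6] / [8]
Final shape: (3, 3, 1, 1).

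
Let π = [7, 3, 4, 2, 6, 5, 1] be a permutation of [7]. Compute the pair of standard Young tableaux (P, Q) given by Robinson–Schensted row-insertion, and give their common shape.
P = [1, 4, 5] / [2, 6] / [3] / [7];  Q = [1, 3, 5] / [2, 6] / [4] / [7];  common shape = (3, 2, 1, 1)

Row-insert the values π_1, π_2, … into P one at a time, bumping the leftmost entry strictly greater than the inserted value down to the next row. The recording tableau Q records, in position (i, j), the step at which that cell was added to P.
  Insert 7 (step 1): P = [7];  Q = [1]
  Insert 3 (step 2): P = [3] / [7];  Q = [1] / [2]
  Insert 4 (step 3): P = [3, 4] / [7];  Q = [1, 3] / [2]
  Insert 2 (step 4): P = [2, 4] / [3] / [7];  Q = [1, 3] / [2] / [4]
  Insert 6 (step 5): P = [2, 4, 6] / [3] / [7];  Q = [1, 3, 5] / [2] / [4]
  Insert 5 (step 6): P = [2, 4, 5] / [3, 6] / [7];  Q = [1, 3, 5] / [2, 6] / [4]
  Insert 1 (step 7): P = [1, 4, 5] / [2, 6] / [3] / [7];  Q = [1, 3, 5] / [2, 6] / [4] / [7]
Final shape: (3, 2, 1, 1).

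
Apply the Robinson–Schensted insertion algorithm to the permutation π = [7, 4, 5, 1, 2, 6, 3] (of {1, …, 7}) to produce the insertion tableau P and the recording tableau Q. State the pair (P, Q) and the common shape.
P = [1, 2, 3] / [4, 5, 6] / [7];  Q = [1, 3, 6] / [2, 5, 7] / [4];  common shape = (3, 3, 1)

Row-insert the values π_1, π_2, … into P one at a time, bumping the leftmost entry strictly greater than the inserted value down to the next row. The recording tableau Q records, in position (i, j), the step at which that cell was added to P.
  Insert 7 (step 1): P = [7];  Q = [1]
  Insert 4 (step 2): P = [4] / [7];  Q = [1] / [2]
  Insert 5 (step 3): P = [4, 5] / [7];  Q = [1, 3] / [2]
  Insert 1 (step 4): P = [1, 5] / [4] / [7];  Q = [1, 3] / [2] / [4]
  Insert 2 (step 5): P = [1, 2] / [4, 5] / [7];  Q = [1, 3] / [2, 5] / [4]
  Insert 6 (step 6): P = [1, 2, 6] / [4, 5] / [7];  Q = [1, 3, 6] / [2, 5] / [4]
  Insert 3 (step 7): P = [1, 2, 3] / [4, 5, 6] / [7];  Q = [1, 3, 6] / [2, 5, 7] / [4]
Final shape: (3, 3, 1).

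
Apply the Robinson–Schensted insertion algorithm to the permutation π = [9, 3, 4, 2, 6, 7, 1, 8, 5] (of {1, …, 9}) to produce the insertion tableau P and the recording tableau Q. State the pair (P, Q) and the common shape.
P = [1, 4, 5, 7, 8] / [2, 6] / [3] / [9];  Q = [1, 3, 5, 6, 8] / [2, 9] / [4] / [7];  common shape = (5, 2, 1, 1)

Row-insert the values π_1, π_2, … into P one at a time, bumping the leftmost entry strictly greater than the inserted value down to the next row. The recording tableau Q records, in position (i, j), the step at which that cell was added to P.
  Insert 9 (step 1): P = [9];  Q = [1]
  Insert 3 (step 2): P = [3] / [9];  Q = [1] / [2]
  Insert 4 (step 3): P = [3, 4] / [9];  Q = [1, 3] / [2]
  Insert 2 (step 4): P = [2, 4] / [3] / [9];  Q = [1, 3] / [2] / [4]
  Insert 6 (step 5): P = [2, 4, 6] / [3] / [9];  Q = [1, 3, 5] / [2] / [4]
  Insert 7 (step 6): P = [2, 4, 6, 7] / [3] / [9];  Q = [1, 3, 5, 6] / [2] / [4]
  Insert 1 (step 7): P = [1, 4, 6, 7] / [2] / [3] / [9];  Q = [1, 3, 5, 6] / [2] / [4] / [7]
  Insert 8 (step 8): P = [1, 4, 6, 7, 8] / [2] / [3] / [9];  Q = [1, 3, 5, 6, 8] / [2] / [4] / [7]
  Insert 5 (step 9): P = [1, 4, 5, 7, 8] / [2, 6] / [3] / [9];  Q = [1, 3, 5, 6, 8] / [2, 9] / [4] / [7]
Final shape: (5, 2, 1, 1).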